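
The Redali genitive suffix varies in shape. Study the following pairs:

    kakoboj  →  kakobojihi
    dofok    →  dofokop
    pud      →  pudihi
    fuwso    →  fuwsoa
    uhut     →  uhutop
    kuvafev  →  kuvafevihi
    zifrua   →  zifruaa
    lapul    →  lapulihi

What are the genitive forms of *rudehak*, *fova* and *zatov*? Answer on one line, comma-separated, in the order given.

rudehakop, fovaa, zatovihi

The alternation tracks the final sound of the stem — -op when the stem ends in a voiceless consonant (*dofok*, *uhut*); -ihi when the stem ends in a voiced consonant (*kakoboj*, *pud*, *kuvafev*, *lapul*); -a when the stem ends in a vowel (*fuwso*, *zifrua*).
*rudehak* — final sound /k/ (a voiceless consonant) → -op → *rudehakop*.
*fova*: final sound = /a/, a vowel → -a → *fovaa*.
*zatov*: final sound = /v/, a voiced consonant → -ihi → *zatovihi*.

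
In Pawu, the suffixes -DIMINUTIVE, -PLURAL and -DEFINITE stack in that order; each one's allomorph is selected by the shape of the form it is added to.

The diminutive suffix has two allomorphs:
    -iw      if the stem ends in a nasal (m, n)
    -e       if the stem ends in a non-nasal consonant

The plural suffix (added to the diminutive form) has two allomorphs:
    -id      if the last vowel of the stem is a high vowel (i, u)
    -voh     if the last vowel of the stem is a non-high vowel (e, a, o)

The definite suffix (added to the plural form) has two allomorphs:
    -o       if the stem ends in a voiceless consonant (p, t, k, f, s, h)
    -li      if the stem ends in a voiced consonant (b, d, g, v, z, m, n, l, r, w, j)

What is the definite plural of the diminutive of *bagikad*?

bagikadevoho

*bagikad*: final consonant = /d/, non-nasal → -e → *bagikade*.
The diminutive form *bagikade* — last vowel /e/ (a non-high vowel) → -voh → *bagikadevoh*.
The plural form *bagikadevoh*: final consonant = /h/, voiceless → -o → *bagikadevoho*.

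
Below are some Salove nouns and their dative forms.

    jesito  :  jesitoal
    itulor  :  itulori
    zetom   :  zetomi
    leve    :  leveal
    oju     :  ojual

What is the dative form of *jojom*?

The alternation tracks the final sound of the stem — -i when the stem ends in a consonant (*itulor*, *zetom*); -al when the stem ends in a vowel (*jesito*, *leve*, *oju*).
Since the final sound of *jojom* is /m/ (a consonant), it takes -i, giving *jojomi*.

jojomi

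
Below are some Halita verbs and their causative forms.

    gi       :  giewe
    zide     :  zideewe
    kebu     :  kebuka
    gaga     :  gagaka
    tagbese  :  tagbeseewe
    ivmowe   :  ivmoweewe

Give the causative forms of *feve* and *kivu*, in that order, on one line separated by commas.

feveewe, kivuka

Looking at the last vowel of each stem: -ewe when the last vowel of the stem is a front vowel (*gi*, *zide*, *tagbese*, *ivmowe*); -ka when the last vowel of the stem is a back vowel (*kebu*, *gaga*).
*feve*: last vowel = /e/, a front vowel → -ewe → *feveewe*.
The last vowel of *kivu* is /u/, which is a back vowel, so the suffix is -ka, giving *kivuka*.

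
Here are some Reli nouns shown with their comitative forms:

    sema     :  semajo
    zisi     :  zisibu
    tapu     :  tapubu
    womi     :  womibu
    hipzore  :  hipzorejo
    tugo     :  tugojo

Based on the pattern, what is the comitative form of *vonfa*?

vonfajo

The pattern is height harmony: -bu when the last vowel of the stem is a high vowel (*zisi*, *tapu*, *womi*); -jo when the last vowel of the stem is a non-high vowel (*sema*, *hipzore*, *tugo*).
Since the last vowel of *vonfa* is /a/ (a non-high vowel), it takes -jo, giving *vonfajo*.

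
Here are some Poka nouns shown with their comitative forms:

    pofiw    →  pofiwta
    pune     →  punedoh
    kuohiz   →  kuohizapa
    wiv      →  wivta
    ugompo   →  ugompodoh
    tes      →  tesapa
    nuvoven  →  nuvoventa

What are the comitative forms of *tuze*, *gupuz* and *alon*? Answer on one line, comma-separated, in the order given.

tuzedoh, gupuzapa, alonta

Looking at the final sound of each stem: -apa when the stem ends in a sibilant (*kuohiz*, *tes*); -ta when the stem ends in a non-sibilant consonant (*pofiw*, *wiv*, *nuvoven*); -doh when the stem ends in a vowel (*pune*, *ugompo*).
The final sound of *tuze* is /e/, which is a vowel, so the suffix is -doh, giving *tuzedoh*.
*gupuz* — final sound /z/ (a sibilant) → -apa → *gupuzapa*.
Since the final sound of *alon* is /n/ (a non-sibilant consonant), it takes -ta, giving *alonta*.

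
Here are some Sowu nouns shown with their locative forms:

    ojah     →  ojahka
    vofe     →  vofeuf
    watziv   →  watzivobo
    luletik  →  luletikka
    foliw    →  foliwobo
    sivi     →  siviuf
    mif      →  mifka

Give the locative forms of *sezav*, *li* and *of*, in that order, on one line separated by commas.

The pattern is voicing of the final sound: -ka when the stem ends in a voiceless consonant (*ojah*, *luletik*, *mif*); -obo when the stem ends in a voiced consonant (*watziv*, *foliw*); -uf when the stem ends in a vowel (*vofe*, *sivi*).
Since the final sound of *sezav* is /v/ (a voiced consonant), it takes -obo, giving *sezavobo*.
*li* — final sound /i/ (a vowel) → -uf → *liuf*.
*of*: final sound = /f/, a voiceless consonant → -ka → *ofka*.

sezavobo, liuf, ofka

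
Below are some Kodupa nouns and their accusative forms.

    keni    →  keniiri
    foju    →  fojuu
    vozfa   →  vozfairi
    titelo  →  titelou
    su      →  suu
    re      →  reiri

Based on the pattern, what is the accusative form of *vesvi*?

vesviiri

Looking at the last vowel of each stem: -u when the last vowel of the stem is a rounded vowel (*foju*, *titelo*, *su*); -iri when the last vowel of the stem is an unrounded vowel (*keni*, *vozfa*, *re*).
Since the last vowel of *vesvi* is /i/ (an unrounded vowel), it takes -iri, giving *vesviiri*.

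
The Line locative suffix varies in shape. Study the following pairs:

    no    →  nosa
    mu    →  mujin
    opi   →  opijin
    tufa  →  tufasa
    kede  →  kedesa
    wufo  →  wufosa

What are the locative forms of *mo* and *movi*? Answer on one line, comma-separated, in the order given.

Looking at the last vowel of each stem: -jin when the last vowel of the stem is a high vowel (*mu*, *opi*); -sa when the last vowel of the stem is a non-high vowel (*no*, *tufa*, *kede*, *wufo*).
Since the last vowel of *mo* is /o/ (a non-high vowel), it takes -sa, giving *mosa*.
Since the last vowel of *movi* is /i/ (a high vowel), it takes -jin, giving *movijin*.

mosa, movijin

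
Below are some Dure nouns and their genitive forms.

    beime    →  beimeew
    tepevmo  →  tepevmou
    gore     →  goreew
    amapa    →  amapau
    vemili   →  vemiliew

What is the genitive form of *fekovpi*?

fekovpiew

The suffix is conditioned by the last vowel: -ew when the last vowel of the stem is a front vowel (*beime*, *gore*, *vemili*); -u when the last vowel of the stem is a back vowel (*tepevmo*, *amapa*).
*fekovpi* — last vowel /i/ (a front vowel) → -ew → *fekovpiew*.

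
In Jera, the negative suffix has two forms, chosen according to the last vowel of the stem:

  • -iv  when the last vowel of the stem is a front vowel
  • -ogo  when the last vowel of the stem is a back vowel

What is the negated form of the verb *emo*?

emoogo

Since the last vowel of *emo* is /o/ (a back vowel), it takes -ogo, giving *emoogo*.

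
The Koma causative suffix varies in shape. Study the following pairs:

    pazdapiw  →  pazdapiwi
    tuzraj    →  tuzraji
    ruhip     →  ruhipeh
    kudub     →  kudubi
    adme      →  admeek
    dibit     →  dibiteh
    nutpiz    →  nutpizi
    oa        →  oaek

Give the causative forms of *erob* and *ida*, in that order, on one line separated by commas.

The pattern is voicing of the final sound: -eh when the stem ends in a voiceless consonant (*ruhip*, *dibit*); -i when the stem ends in a voiced consonant (*pazdapiw*, *tuzraj*, *kudub*, *nutpiz*); -ek when the stem ends in a vowel (*adme*, *oa*).
*erob* — final sound /b/ (a voiced consonant) → -i → *erobi*.
Since the final sound of *ida* is /a/ (a vowel), it takes -ek, giving *idaek*.

erobi, idaek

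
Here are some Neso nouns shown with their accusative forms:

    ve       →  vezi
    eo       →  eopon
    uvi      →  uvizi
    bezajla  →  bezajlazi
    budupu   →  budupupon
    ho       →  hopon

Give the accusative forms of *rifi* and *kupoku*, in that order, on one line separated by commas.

The suffix is conditioned by the last vowel: -pon when the last vowel of the stem is a rounded vowel (*eo*, *budupu*, *ho*); -zi when the last vowel of the stem is an unrounded vowel (*ve*, *uvi*, *bezajla*).
*rifi*: last vowel = /i/, an unrounded vowel → -zi → *rifizi*.
*kupoku* — last vowel /u/ (a rounded vowel) → -pon → *kupokupon*.

rifizi, kupokupon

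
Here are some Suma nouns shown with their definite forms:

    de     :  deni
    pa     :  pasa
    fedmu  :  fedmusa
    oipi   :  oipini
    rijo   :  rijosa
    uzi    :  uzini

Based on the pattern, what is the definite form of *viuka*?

The alternation tracks the last vowel of the stem — -ni when the last vowel of the stem is a front vowel (*de*, *oipi*, *uzi*); -sa when the last vowel of the stem is a back vowel (*pa*, *fedmu*, *rijo*).
*viuka*: last vowel = /a/, a back vowel → -sa → *viukasa*.

viukasa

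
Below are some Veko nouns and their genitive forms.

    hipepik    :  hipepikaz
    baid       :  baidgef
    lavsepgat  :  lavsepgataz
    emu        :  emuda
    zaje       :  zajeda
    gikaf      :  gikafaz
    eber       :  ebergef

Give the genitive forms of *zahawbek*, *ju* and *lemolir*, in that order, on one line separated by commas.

zahawbekaz, juda, lemolirgef

The pattern is voicing of the final sound: -az when the stem ends in a voiceless consonant (*hipepik*, *lavsepgat*, *gikaf*); -gef when the stem ends in a voiced consonant (*baid*, *eber*); -da when the stem ends in a vowel (*emu*, *zaje*).
The final sound of *zahawbek* is /k/, which is a voiceless consonant, so the suffix is -az, giving *zahawbekaz*.
The final sound of *ju* is /u/, which is a vowel, so the suffix is -da, giving *juda*.
Since the final sound of *lemolir* is /r/ (a voiced consonant), it takes -gef, giving *lemolirgef*.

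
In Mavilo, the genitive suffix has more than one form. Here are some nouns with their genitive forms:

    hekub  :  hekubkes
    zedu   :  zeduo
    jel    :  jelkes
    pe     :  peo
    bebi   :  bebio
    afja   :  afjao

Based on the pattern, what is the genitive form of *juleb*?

The alternation tracks the final sound of the stem — -kes when the stem ends in a consonant (*hekub*, *jel*); -o when the stem ends in a vowel (*zedu*, *pe*, *bebi*, *afja*).
The final sound of *juleb* is /b/, which is a consonant, so the suffix is -kes, giving *julebkes*.

julebkes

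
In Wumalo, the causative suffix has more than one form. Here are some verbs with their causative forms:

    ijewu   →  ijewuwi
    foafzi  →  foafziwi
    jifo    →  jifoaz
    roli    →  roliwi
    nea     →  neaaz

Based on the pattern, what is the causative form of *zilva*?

zilvaaz

Looking at the last vowel of each stem: -wi when the last vowel of the stem is a high vowel (*ijewu*, *foafzi*, *roli*); -az when the last vowel of the stem is a non-high vowel (*jifo*, *nea*).
*zilva*: last vowel = /a/, a non-high vowel → -az → *zilvaaz*.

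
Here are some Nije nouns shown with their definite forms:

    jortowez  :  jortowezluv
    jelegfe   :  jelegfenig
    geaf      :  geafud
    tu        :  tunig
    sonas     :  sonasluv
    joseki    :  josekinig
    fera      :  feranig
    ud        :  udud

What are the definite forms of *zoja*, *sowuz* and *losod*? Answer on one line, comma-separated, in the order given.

The alternation tracks the final sound of the stem — -luv when the stem ends in a sibilant (*jortowez*, *sonas*); -ud when the stem ends in a non-sibilant consonant (*geaf*, *ud*); -nig when the stem ends in a vowel (*jelegfe*, *tu*, *joseki*, *fera*).
*zoja*: final sound = /a/, a vowel → -nig → *zojanig*.
The final sound of *sowuz* is /z/, which is a sibilant, so the suffix is -luv, giving *sowuzluv*.
Since the final sound of *losod* is /d/ (a non-sibilant consonant), it takes -ud, giving *losodud*.

zojanig, sowuzluv, losodud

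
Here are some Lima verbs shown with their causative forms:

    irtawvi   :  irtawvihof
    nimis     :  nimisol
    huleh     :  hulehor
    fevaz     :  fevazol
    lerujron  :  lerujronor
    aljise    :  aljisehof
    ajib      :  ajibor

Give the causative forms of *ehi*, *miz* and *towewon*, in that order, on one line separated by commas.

The alternation tracks the final sound of the stem — -ol when the stem ends in a sibilant (*nimis*, *fevaz*); -or when the stem ends in a non-sibilant consonant (*huleh*, *lerujron*, *ajib*); -hof when the stem ends in a vowel (*irtawvi*, *aljise*).
The final sound of *ehi* is /i/, which is a vowel, so the suffix is -hof, giving *ehihof*.
*miz* — final sound /z/ (a sibilant) → -ol → *mizol*.
The final sound of *towewon* is /n/, which is a non-sibilant consonant, so the suffix is -or, giving *towewonor*.

ehihof, mizol, towewonor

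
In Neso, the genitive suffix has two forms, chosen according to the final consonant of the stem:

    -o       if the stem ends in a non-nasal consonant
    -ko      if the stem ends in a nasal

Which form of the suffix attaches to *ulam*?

-ko

*ulam*: final consonant = /m/, a nasal → -ko.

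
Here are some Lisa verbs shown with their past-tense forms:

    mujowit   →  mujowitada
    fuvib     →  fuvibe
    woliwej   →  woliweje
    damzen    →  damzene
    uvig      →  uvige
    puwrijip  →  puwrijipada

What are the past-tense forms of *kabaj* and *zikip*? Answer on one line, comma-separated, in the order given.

kabaje, zikipada

Looking at the final consonant of each stem: -ada when the stem ends in a voiceless consonant (*mujowit*, *puwrijip*); -e when the stem ends in a voiced consonant (*fuvib*, *woliwej*, *damzen*, *uvig*).
The final consonant of *kabaj* is /j/, which is voiced, so the suffix is -e, giving *kabaje*.
*zikip* — final consonant /p/ (voiceless) → -ada → *zikipada*.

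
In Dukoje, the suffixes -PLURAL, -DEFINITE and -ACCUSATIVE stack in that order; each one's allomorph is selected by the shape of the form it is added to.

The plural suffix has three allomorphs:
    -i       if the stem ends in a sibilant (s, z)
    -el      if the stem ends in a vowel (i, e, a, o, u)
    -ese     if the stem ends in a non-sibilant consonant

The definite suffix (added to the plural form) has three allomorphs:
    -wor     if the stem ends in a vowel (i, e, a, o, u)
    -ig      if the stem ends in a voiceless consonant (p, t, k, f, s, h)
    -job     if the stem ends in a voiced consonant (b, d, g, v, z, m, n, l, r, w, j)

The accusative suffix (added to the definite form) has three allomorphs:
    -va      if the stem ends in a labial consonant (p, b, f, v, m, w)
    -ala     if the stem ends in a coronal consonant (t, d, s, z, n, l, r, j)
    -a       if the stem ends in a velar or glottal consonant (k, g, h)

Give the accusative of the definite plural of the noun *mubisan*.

*mubisan* — final sound /n/ (a non-sibilant consonant) → -ese → *mubisanese*.
Since the final sound of the plural form *mubisanese* is /e/ (a vowel), it takes -wor, giving *mubisanesewor*.
The definite form *mubisanesewor* — final consonant /r/ (coronal) → -ala → *mubisaneseworala*.

mubisaneseworala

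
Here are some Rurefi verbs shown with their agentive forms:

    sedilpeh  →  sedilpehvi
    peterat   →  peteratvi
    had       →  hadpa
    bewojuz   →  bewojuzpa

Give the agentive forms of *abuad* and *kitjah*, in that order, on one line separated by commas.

abuadpa, kitjahvi

The suffix is conditioned by the final consonant: -vi when the stem ends in a voiceless consonant (*sedilpeh*, *peterat*); -pa when the stem ends in a voiced consonant (*had*, *bewojuz*).
Since the final consonant of *abuad* is /d/ (voiced), it takes -pa, giving *abuadpa*.
The final consonant of *kitjah* is /h/, which is voiceless, so the suffix is -vi, giving *kitjahvi*.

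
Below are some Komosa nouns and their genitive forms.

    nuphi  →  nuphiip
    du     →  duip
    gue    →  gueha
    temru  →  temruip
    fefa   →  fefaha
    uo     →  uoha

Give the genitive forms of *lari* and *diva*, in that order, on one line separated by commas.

The suffix is conditioned by the last vowel: -ip when the last vowel of the stem is a high vowel (*nuphi*, *du*, *temru*); -ha when the last vowel of the stem is a non-high vowel (*gue*, *fefa*, *uo*).
The last vowel of *lari* is /i/, which is a high vowel, so the suffix is -ip, giving *lariip*.
*diva*: last vowel = /a/, a non-high vowel → -ha → *divaha*.

lariip, divaha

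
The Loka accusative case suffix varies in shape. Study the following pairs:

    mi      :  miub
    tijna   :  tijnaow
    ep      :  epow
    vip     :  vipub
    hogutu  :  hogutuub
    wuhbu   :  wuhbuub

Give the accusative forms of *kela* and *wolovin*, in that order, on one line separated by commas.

kelaow, wolovinub

The suffix is conditioned by the last vowel: -ub when the last vowel of the stem is a high vowel (*mi*, *vip*, *hogutu*, *wuhbu*); -ow when the last vowel of the stem is a non-high vowel (*tijna*, *ep*).
The last vowel of *kela* is /a/, which is a non-high vowel, so the suffix is -ow, giving *kelaow*.
*wolovin*: last vowel = /i/, a high vowel → -ub → *wolovinub*.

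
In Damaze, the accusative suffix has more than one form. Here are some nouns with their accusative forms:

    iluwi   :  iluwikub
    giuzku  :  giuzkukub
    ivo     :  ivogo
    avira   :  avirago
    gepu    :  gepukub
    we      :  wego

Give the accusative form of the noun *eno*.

enogo

Looking at the last vowel of each stem: -kub when the last vowel of the stem is a high vowel (*iluwi*, *giuzku*, *gepu*); -go when the last vowel of the stem is a non-high vowel (*ivo*, *avira*, *we*).
*eno*: last vowel = /o/, a non-high vowel → -go → *enogo*.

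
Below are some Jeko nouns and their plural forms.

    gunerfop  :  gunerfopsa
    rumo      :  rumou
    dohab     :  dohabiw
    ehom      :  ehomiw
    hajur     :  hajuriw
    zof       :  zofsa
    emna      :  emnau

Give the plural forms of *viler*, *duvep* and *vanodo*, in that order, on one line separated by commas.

vileriw, duvepsa, vanodou

The alternation tracks the final sound of the stem — -sa when the stem ends in a voiceless consonant (*gunerfop*, *zof*); -iw when the stem ends in a voiced consonant (*dohab*, *ehom*, *hajur*); -u when the stem ends in a vowel (*rumo*, *emna*).
*viler* — final sound /r/ (a voiced consonant) → -iw → *vileriw*.
The final sound of *duvep* is /p/, which is a voiceless consonant, so the suffix is -sa, giving *duvepsa*.
*vanodo*: final sound = /o/, a vowel → -u → *vanodou*.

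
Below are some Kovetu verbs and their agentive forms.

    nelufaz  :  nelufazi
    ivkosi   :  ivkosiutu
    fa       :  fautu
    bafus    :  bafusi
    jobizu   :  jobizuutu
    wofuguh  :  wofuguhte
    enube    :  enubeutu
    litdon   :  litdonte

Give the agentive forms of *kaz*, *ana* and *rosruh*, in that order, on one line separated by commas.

The pattern is sibilance of the final sound: -i when the stem ends in a sibilant (*nelufaz*, *bafus*); -te when the stem ends in a non-sibilant consonant (*wofuguh*, *litdon*); -utu when the stem ends in a vowel (*ivkosi*, *fa*, *jobizu*, *enube*).
Since the final sound of *kaz* is /z/ (a sibilant), it takes -i, giving *kazi*.
*ana* — final sound /a/ (a vowel) → -utu → *anautu*.
*rosruh* — final sound /h/ (a non-sibilant consonant) → -te → *rosruhte*.

kazi, anautu, rosruhte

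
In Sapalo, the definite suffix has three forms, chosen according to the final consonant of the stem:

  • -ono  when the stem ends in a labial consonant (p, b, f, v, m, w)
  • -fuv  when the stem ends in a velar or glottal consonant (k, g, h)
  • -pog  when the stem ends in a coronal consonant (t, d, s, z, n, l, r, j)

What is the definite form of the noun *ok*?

okfuv

The final consonant of *ok* is /k/, which is velar/glottal, so the suffix is -fuv, giving *okfuv*.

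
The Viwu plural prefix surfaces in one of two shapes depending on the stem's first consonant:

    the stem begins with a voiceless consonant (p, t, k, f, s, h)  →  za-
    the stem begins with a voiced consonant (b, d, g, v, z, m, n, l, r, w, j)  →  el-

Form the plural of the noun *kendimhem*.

zakendimhem

*kendimhem* — first consonant /k/ (voiceless) → za- → *zakendimhem*.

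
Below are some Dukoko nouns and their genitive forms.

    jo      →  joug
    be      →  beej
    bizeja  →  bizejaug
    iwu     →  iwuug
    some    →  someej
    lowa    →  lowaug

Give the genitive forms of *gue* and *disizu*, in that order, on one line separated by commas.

gueej, disizuug

The pattern is front/back vowel harmony: -ej when the last vowel of the stem is a front vowel (*be*, *some*); -ug when the last vowel of the stem is a back vowel (*jo*, *bizeja*, *iwu*, *lowa*).
*gue* — last vowel /e/ (a front vowel) → -ej → *gueej*.
*disizu*: last vowel = /u/, a back vowel → -ug → *disizuug*.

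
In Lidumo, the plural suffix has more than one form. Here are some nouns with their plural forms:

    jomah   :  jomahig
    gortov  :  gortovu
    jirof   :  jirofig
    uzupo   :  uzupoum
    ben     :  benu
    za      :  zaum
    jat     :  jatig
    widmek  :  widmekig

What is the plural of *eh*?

The suffix is conditioned by the final sound: -ig when the stem ends in a voiceless consonant (*jomah*, *jirof*, *jat*, *widmek*); -u when the stem ends in a voiced consonant (*gortov*, *ben*); -um when the stem ends in a vowel (*uzupo*, *za*).
*eh*: final sound = /h/, a voiceless consonant → -ig → *ehig*.

ehig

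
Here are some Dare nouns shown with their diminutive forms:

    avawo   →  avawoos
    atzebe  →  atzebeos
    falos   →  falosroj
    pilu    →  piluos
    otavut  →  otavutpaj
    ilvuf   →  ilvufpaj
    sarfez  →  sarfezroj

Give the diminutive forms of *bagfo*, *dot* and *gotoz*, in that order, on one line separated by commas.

bagfoos, dotpaj, gotozroj

Looking at the final sound of each stem: -roj when the stem ends in a sibilant (*falos*, *sarfez*); -paj when the stem ends in a non-sibilant consonant (*otavut*, *ilvuf*); -os when the stem ends in a vowel (*avawo*, *atzebe*, *pilu*).
*bagfo*: final sound = /o/, a vowel → -os → *bagfoos*.
Since the final sound of *dot* is /t/ (a non-sibilant consonant), it takes -paj, giving *dotpaj*.
Since the final sound of *gotoz* is /z/ (a sibilant), it takes -roj, giving *gotozroj*.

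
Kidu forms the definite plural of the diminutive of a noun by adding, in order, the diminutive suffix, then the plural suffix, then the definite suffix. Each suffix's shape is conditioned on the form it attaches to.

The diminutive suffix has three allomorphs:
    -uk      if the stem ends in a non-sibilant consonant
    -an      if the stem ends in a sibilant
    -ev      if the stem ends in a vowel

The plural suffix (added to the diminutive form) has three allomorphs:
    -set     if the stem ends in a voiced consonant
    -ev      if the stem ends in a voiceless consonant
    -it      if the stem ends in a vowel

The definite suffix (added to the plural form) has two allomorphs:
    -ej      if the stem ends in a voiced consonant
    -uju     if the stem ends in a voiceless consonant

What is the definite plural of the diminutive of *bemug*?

*bemug* — final sound /g/ (a non-sibilant consonant) → -uk → *bemuguk*.
The final sound of the diminutive form *bemuguk* is /k/, which is a voiceless consonant, so the plural suffix is -ev, giving *bemugukev*.
Since the final consonant of the plural form *bemugukev* is /v/ (voiced), it takes -ej, giving *bemugukevej*.

bemugukevej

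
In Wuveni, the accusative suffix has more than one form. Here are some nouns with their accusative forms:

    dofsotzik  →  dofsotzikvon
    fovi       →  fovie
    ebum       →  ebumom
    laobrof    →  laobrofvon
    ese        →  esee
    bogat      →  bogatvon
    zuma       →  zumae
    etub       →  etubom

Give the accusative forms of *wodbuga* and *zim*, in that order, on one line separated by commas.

The suffix is conditioned by the final sound: -von when the stem ends in a voiceless consonant (*dofsotzik*, *laobrof*, *bogat*); -om when the stem ends in a voiced consonant (*ebum*, *etub*); -e when the stem ends in a vowel (*fovi*, *ese*, *zuma*).
Since the final sound of *wodbuga* is /a/ (a vowel), it takes -e, giving *wodbugae*.
Since the final sound of *zim* is /m/ (a voiced consonant), it takes -om, giving *zimom*.

wodbugae, zimom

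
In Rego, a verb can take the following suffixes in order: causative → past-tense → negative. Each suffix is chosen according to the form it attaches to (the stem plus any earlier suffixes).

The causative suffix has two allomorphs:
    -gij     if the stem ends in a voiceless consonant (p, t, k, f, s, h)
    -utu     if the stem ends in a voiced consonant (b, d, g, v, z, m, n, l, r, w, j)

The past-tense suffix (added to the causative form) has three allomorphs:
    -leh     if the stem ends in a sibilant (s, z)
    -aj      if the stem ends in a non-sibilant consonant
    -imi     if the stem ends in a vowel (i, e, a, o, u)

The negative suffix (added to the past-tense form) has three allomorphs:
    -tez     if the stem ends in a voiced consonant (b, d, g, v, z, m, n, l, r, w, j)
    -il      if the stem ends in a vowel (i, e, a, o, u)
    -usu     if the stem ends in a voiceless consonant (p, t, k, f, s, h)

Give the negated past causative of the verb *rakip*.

rakipgijajtez

Since the final consonant of *rakip* is /p/ (voiceless), it takes -gij, giving *rakipgij*.
The final sound of the causative form *rakipgij* is /j/, which is a non-sibilant consonant, so the past-tense suffix is -aj, giving *rakipgijaj*.
Since the final sound of the past-tense form *rakipgijaj* is /j/ (a voiced consonant), it takes -tez, giving *rakipgijajtez*.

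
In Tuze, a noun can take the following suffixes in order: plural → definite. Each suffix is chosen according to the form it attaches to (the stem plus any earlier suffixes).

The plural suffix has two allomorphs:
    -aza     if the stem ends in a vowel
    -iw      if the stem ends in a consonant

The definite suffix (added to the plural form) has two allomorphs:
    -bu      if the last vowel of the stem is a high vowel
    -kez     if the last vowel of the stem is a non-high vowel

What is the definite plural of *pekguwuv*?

*pekguwuv* — final sound /v/ (a consonant) → -iw → *pekguwuviw*.
The last vowel of the plural form *pekguwuviw* is /i/, which is a high vowel, so the definite suffix is -bu, giving *pekguwuviwbu*.

pekguwuviwbu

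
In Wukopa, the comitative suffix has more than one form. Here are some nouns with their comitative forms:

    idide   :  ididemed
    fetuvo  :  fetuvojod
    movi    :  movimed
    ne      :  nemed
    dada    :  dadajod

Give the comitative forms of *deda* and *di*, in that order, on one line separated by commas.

dedajod, dimed

The alternation tracks the last vowel of the stem — -med when the last vowel of the stem is a front vowel (*idide*, *movi*, *ne*); -jod when the last vowel of the stem is a back vowel (*fetuvo*, *dada*).
*deda*: last vowel = /a/, a back vowel → -jod → *dedajod*.
*di*: last vowel = /i/, a front vowel → -med → *dimed*.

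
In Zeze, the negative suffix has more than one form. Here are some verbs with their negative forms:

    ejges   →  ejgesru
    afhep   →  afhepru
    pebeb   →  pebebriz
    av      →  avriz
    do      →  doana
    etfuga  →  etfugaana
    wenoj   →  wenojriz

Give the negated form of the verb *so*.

The alternation tracks the final sound of the stem — -ru when the stem ends in a voiceless consonant (*ejges*, *afhep*); -riz when the stem ends in a voiced consonant (*pebeb*, *av*, *wenoj*); -ana when the stem ends in a vowel (*do*, *etfuga*).
*so*: final sound = /o/, a vowel → -ana → *soana*.

soana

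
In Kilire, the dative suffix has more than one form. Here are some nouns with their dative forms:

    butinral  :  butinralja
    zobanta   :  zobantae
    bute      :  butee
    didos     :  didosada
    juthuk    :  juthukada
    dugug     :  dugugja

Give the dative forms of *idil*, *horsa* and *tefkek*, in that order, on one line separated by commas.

idilja, horsae, tefkekada

The alternation tracks the final sound of the stem — -ada when the stem ends in a voiceless consonant (*didos*, *juthuk*); -ja when the stem ends in a voiced consonant (*butinral*, *dugug*); -e when the stem ends in a vowel (*zobanta*, *bute*).
*idil* — final sound /l/ (a voiced consonant) → -ja → *idilja*.
*horsa* — final sound /a/ (a vowel) → -e → *horsae*.
The final sound of *tefkek* is /k/, which is a voiceless consonant, so the suffix is -ada, giving *tefkekada*.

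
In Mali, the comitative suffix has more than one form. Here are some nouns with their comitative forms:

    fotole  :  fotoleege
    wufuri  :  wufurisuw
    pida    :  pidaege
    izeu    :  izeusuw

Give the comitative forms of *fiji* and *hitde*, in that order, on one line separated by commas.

The pattern is height harmony: -suw when the last vowel of the stem is a high vowel (*wufuri*, *izeu*); -ege when the last vowel of the stem is a non-high vowel (*fotole*, *pida*).
*fiji* — last vowel /i/ (a high vowel) → -suw → *fijisuw*.
*hitde* — last vowel /e/ (a non-high vowel) → -ege → *hitdeege*.

fijisuw, hitdeege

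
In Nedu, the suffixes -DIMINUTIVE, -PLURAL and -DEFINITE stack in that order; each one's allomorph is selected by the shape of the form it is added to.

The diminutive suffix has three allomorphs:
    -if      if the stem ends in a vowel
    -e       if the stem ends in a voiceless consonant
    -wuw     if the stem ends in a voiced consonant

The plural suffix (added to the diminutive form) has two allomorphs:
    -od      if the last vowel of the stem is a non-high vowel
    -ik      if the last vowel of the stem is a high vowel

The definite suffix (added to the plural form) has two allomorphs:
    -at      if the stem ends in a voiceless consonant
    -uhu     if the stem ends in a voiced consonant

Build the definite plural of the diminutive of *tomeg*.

*tomeg*: final sound = /g/, a voiced consonant → -wuw → *tomegwuw*.
The last vowel of the diminutive form *tomegwuw* is /u/, which is a high vowel, so the plural suffix is -ik, giving *tomegwuwik*.
The plural form *tomegwuwik* — final consonant /k/ (voiceless) → -at → *tomegwuwikat*.

tomegwuwikat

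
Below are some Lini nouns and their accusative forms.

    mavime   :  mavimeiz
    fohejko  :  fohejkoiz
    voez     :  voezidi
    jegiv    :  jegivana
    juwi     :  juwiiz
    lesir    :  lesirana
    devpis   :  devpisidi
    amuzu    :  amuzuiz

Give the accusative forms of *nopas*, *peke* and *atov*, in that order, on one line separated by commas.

The alternation tracks the final sound of the stem — -idi when the stem ends in a sibilant (*voez*, *devpis*); -ana when the stem ends in a non-sibilant consonant (*jegiv*, *lesir*); -iz when the stem ends in a vowel (*mavime*, *fohejko*, *juwi*, *amuzu*).
*nopas* — final sound /s/ (a sibilant) → -idi → *nopasidi*.
Since the final sound of *peke* is /e/ (a vowel), it takes -iz, giving *pekeiz*.
*atov* — final sound /v/ (a non-sibilant consonant) → -ana → *atovana*.

nopasidi, pekeiz, atovana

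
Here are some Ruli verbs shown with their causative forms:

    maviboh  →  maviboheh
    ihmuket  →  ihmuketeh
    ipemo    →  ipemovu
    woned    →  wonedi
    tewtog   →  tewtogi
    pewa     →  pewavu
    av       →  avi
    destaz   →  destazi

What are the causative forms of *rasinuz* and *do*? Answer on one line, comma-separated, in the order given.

rasinuzi, dovu

Looking at the final sound of each stem: -eh when the stem ends in a voiceless consonant (*maviboh*, *ihmuket*); -i when the stem ends in a voiced consonant (*woned*, *tewtog*, *av*, *destaz*); -vu when the stem ends in a vowel (*ipemo*, *pewa*).
*rasinuz*: final sound = /z/, a voiced consonant → -i → *rasinuzi*.
*do* — final sound /o/ (a vowel) → -vu → *dovu*.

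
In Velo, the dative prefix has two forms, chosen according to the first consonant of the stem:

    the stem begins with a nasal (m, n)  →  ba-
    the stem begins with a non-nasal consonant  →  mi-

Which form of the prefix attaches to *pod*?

mi-

*pod*: first consonant = /p/, non-nasal → mi-.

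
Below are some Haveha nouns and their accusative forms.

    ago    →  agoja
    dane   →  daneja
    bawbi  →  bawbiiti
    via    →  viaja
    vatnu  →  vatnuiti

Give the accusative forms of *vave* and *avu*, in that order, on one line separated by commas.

vaveja, avuiti

Looking at the last vowel of each stem: -iti when the last vowel of the stem is a high vowel (*bawbi*, *vatnu*); -ja when the last vowel of the stem is a non-high vowel (*ago*, *dane*, *via*).
*vave*: last vowel = /e/, a non-high vowel → -ja → *vaveja*.
*avu*: last vowel = /u/, a high vowel → -iti → *avuiti*.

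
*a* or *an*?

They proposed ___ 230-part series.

The indefinite article is chosen by the initial *sound* of the following word, not its spelling.
The number *230* is spoken "two hundred …", beginning with /tuː/ — a consonant sound.
So the article is *a*: They proposed a 230-part series.

a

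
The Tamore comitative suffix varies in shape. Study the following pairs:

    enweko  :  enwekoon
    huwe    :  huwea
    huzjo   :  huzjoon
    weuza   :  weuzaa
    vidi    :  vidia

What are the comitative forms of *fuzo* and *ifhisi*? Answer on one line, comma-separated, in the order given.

fuzoon, ifhisia

Looking at the last vowel of each stem: -on when the last vowel of the stem is a rounded vowel (*enweko*, *huzjo*); -a when the last vowel of the stem is an unrounded vowel (*huwe*, *weuza*, *vidi*).
*fuzo*: last vowel = /o/, a rounded vowel → -on → *fuzoon*.
Since the last vowel of *ifhisi* is /i/ (an unrounded vowel), it takes -a, giving *ifhisia*.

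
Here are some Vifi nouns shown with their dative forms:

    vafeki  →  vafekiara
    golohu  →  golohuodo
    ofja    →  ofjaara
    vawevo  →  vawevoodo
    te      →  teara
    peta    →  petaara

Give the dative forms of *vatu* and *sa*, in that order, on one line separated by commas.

Looking at the last vowel of each stem: -odo when the last vowel of the stem is a rounded vowel (*golohu*, *vawevo*); -ara when the last vowel of the stem is an unrounded vowel (*vafeki*, *ofja*, *te*, *peta*).
*vatu*: last vowel = /u/, a rounded vowel → -odo → *vatuodo*.
Since the last vowel of *sa* is /a/ (an unrounded vowel), it takes -ara, giving *saara*.

vatuodo, saara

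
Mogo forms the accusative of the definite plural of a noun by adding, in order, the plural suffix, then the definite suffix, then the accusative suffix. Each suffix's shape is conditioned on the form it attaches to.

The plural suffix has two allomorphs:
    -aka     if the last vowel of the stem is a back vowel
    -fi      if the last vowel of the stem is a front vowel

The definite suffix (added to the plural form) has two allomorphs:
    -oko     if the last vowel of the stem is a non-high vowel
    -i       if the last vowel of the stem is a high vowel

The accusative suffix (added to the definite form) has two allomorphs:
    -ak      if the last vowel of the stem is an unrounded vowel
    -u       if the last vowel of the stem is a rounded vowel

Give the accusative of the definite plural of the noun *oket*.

oketfiiak

*oket*: last vowel = /e/, a front vowel → -fi → *oketfi*.
The plural form *oketfi*: last vowel = /i/, a high vowel → -i → *oketfii*.
The last vowel of the definite form *oketfii* is /i/, which is an unrounded vowel, so the accusative suffix is -ak, giving *oketfiiak*.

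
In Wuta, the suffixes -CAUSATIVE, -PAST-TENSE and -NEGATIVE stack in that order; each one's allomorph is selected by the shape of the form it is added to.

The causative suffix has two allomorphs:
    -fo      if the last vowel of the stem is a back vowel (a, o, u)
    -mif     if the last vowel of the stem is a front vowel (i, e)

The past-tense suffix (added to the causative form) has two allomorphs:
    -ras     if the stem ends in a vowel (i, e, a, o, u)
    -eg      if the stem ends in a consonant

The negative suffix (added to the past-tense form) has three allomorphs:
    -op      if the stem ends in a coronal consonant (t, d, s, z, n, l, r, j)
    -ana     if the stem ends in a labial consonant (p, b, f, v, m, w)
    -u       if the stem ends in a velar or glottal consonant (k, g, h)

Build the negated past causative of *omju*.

omjuforasop

*omju*: last vowel = /u/, a back vowel → -fo → *omjufo*.
The causative form *omjufo* — final sound /o/ (a vowel) → -ras → *omjuforas*.
The past-tense form *omjuforas* — final consonant /s/ (coronal) → -op → *omjuforasop*.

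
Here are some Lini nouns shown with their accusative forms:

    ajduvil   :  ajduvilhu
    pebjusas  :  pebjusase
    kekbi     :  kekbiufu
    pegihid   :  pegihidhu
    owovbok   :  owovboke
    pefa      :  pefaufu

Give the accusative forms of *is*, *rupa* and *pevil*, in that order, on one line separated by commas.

ise, rupaufu, pevilhu

The pattern is voicing of the final sound: -e when the stem ends in a voiceless consonant (*pebjusas*, *owovbok*); -hu when the stem ends in a voiced consonant (*ajduvil*, *pegihid*); -ufu when the stem ends in a vowel (*kekbi*, *pefa*).
*is* — final sound /s/ (a voiceless consonant) → -e → *ise*.
The final sound of *rupa* is /a/, which is a vowel, so the suffix is -ufu, giving *rupaufu*.
*pevil* — final sound /l/ (a voiced consonant) → -hu → *pevilhu*.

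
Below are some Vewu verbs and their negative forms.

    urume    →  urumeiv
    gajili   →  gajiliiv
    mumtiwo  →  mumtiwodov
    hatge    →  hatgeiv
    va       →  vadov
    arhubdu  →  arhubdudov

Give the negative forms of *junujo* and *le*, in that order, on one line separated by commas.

The suffix is conditioned by the last vowel: -iv when the last vowel of the stem is a front vowel (*urume*, *gajili*, *hatge*); -dov when the last vowel of the stem is a back vowel (*mumtiwo*, *va*, *arhubdu*).
*junujo* — last vowel /o/ (a back vowel) → -dov → *junujodov*.
*le* — last vowel /e/ (a front vowel) → -iv → *leiv*.

junujodov, leiv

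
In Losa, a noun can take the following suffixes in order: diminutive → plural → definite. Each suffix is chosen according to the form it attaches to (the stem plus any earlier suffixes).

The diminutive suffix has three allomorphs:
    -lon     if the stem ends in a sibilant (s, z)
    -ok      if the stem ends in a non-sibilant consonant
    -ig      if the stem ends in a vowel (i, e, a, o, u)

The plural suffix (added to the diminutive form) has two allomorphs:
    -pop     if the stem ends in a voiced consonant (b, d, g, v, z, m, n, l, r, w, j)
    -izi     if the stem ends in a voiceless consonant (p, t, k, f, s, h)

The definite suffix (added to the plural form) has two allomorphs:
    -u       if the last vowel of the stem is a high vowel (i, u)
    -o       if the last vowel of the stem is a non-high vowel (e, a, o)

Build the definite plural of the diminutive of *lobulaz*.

*lobulaz* — final sound /z/ (a sibilant) → -lon → *lobulazlon*.
The diminutive form *lobulazlon*: final consonant = /n/, voiced → -pop → *lobulazlonpop*.
The plural form *lobulazlonpop*: last vowel = /o/, a non-high vowel → -o → *lobulazlonpopo*.

lobulazlonpopo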